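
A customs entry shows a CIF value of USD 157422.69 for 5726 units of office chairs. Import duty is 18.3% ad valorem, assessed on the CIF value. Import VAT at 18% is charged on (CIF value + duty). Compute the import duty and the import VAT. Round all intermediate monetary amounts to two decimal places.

Import duty: USD 28808.35; import VAT: USD 33521.59

Import duty = 157422.69 × 18.3% = 28808.35
VAT base = CIF + duty = 157422.69 + 28808.35 = 186231.04
Import VAT = 186231.04 × 18% = 33521.59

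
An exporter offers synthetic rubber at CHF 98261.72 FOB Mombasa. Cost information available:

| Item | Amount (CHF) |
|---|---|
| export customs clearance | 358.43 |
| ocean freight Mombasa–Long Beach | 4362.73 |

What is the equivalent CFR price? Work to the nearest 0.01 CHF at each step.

Not relevant to the conversion: export clearance — on the seller under both FOB and CFR; already in the FOB price and stays in the CFR price.
From FOB to CFR, the seller additionally bears: freight.
CFR price = 98261.72 + 4362.73 = 102624.45

CFR price: CHF 102624.45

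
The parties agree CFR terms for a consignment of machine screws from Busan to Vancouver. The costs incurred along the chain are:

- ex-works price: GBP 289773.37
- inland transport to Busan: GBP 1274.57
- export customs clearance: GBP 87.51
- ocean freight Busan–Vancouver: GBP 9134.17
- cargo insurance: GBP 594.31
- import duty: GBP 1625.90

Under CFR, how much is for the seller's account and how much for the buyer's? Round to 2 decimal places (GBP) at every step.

CFR: the seller pays costs through ocean freight to the destination port, but not insurance.
Seller's account: goods 289773.37 + inland to port 1274.57 + export clearance 87.51 + freight 9134.17 = 300269.62
Buyer's account: insurance 594.31 + duty 1625.90 = 2220.21

Seller: GBP 300269.62; buyer: GBP 2220.21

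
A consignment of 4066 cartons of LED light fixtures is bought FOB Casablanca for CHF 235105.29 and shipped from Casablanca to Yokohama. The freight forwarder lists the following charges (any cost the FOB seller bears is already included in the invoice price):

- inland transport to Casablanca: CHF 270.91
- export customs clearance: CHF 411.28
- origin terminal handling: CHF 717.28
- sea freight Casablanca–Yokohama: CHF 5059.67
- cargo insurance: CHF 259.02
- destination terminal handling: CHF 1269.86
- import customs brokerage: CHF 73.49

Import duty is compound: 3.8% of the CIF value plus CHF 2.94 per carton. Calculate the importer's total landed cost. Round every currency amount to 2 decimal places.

FOB: the seller bears costs until goods are on board at the origin port; the buyer bears freight, insurance and all costs thereafter.
Already in the invoice (seller's account under FOB): inland to port, export clearance, origin terminal — exclude.
CIF value = FOB price + freight + insurance = 235105.29 + 5059.67 + 259.02 = 240423.98
Ad valorem component: 240423.98 × 3.8% = 9136.11
Specific component: 4066 × 2.94 = 11954.04
Import duty = 9136.11 + 11954.04 = 21090.15
Buyer bears: freight 5059.67 + insurance 259.02 + destination terminal 1269.86 + brokerage 73.49 + duty 21090.15 = 27752.19
Landed cost = invoice 235105.29 + 27752.19 = 262857.48

Total landed cost: CHF 262857.48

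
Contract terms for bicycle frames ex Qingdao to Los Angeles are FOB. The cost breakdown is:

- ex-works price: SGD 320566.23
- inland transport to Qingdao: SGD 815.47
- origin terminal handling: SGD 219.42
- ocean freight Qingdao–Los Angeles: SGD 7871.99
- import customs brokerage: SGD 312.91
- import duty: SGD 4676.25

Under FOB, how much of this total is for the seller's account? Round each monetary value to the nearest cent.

Seller's account: SGD 321601.12

FOB: the seller bears costs until goods are on board at the origin port; the buyer bears freight, insurance and all costs thereafter.
Seller's account: goods 320566.23 + inland to port 815.47 + origin terminal 219.42 = 321601.12
Buyer's account: freight 7871.99 + brokerage 312.91 + duty 4676.25 = 12861.15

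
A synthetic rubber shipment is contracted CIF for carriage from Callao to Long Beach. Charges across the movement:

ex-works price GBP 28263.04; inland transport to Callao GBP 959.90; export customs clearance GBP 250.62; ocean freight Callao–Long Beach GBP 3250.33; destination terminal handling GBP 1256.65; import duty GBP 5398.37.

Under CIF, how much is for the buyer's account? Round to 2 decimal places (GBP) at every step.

CIF: the seller pays costs through ocean freight and marine insurance to the destination port.
Seller's account: goods 28263.04 + inland to port 959.90 + export clearance 250.62 + freight 3250.33 = 32723.89
Buyer's account: destination terminal 1256.65 + duty 5398.37 = 6655.02

Buyer's account: GBP 6655.02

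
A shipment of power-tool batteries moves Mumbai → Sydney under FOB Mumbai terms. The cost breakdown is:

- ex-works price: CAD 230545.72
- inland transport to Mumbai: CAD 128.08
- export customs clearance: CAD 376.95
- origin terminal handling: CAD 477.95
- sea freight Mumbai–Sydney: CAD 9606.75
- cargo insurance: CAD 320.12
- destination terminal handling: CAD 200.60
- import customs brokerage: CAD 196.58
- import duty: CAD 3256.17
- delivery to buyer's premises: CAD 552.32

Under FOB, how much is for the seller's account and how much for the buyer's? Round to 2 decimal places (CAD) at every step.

FOB: the seller bears costs until goods are on board at the origin port; the buyer bears freight, insurance and all costs thereafter.
Seller's account: goods 230545.72 + inland to port 128.08 + export clearance 376.95 + origin terminal 477.95 = 231528.70
Buyer's account: freight 9606.75 + insurance 320.12 + destination terminal 200.60 + brokerage 196.58 + duty 3256.17 + delivery 552.32 = 14132.54

Seller: CAD 231528.70; buyer: CAD 14132.54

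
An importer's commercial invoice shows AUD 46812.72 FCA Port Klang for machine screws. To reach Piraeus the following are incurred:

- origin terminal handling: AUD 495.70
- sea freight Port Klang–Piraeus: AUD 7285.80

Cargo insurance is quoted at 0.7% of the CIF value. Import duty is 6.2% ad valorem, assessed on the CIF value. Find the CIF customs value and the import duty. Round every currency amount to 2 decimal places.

Let C be the CIF value. C = FCA price + pre-shipment costs + freight + 0.7% × C
C − 0.7% × C = 46812.72 + 495.70 + 7285.80
0.993 × C = 54594.22
C = 54594.22 / 0.993 = 54979.07
Insurance premium = 0.7% × 54979.07 = 384.85
Import duty = 54979.07 × 6.2% = 3408.70

CIF value: AUD 54979.07; import duty: AUD 3408.70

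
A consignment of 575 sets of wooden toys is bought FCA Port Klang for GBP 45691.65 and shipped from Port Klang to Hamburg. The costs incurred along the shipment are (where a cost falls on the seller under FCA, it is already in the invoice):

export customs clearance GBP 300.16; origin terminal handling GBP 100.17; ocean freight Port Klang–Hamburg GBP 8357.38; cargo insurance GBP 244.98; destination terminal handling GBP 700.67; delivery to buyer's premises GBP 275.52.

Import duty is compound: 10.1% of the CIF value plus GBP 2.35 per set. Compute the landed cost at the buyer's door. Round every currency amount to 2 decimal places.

Total landed cost: GBP 62215.43

FCA: the seller delivers export-cleared goods to the carrier; the buyer bears costs from that point.
Already in the invoice (seller's account under FCA): export clearance — exclude.
CIF value = FCA price + origin terminal + freight + insurance = 45691.65 + 100.17 + 8357.38 + 244.98 = 54394.18
Ad valorem component: 54394.18 × 10.1% = 5493.81
Specific component: 575 × 2.35 = 1351.25
Import duty = 5493.81 + 1351.25 = 6845.06
Buyer bears: origin terminal 100.17 + freight 8357.38 + insurance 244.98 + destination terminal 700.67 + delivery 275.52 + duty 6845.06 = 16523.78
Landed cost = invoice 45691.65 + 16523.78 = 62215.43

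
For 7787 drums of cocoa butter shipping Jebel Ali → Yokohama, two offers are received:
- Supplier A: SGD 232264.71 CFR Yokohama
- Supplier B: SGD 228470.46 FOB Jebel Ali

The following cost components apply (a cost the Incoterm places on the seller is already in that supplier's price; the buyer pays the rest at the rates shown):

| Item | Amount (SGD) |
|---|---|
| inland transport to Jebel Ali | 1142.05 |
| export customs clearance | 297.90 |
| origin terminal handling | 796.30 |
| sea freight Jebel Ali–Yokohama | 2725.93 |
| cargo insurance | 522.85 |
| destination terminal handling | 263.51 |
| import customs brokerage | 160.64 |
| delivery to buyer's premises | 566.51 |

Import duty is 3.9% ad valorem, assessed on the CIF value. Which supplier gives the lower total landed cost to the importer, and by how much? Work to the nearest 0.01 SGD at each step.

Supplier B is cheaper by SGD 1109.98

Supplier A (CFR):
CIF value = CFR price + insurance = 232264.71 + 522.85 = 232787.56
Import duty = 232787.56 × 3.9% = 9078.71
Buyer bears (A): 522.85 + 263.51 + 160.64 + 566.51 = 1513.51
Landed cost (A) = invoice 232264.71 + 1513.51 + duty 9078.71 = 242856.93
Supplier B (FOB):
CIF value = FOB price + freight + insurance = 228470.46 + 2725.93 + 522.85 = 231719.24
Import duty = 231719.24 × 3.9% = 9037.05
Buyer bears (B): 2725.93 + 522.85 + 263.51 + 160.64 + 566.51 = 4239.44
Landed cost (B) = invoice 228470.46 + 4239.44 + duty 9037.05 = 241746.95
Difference = |242856.93 − 241746.95| = 1109.98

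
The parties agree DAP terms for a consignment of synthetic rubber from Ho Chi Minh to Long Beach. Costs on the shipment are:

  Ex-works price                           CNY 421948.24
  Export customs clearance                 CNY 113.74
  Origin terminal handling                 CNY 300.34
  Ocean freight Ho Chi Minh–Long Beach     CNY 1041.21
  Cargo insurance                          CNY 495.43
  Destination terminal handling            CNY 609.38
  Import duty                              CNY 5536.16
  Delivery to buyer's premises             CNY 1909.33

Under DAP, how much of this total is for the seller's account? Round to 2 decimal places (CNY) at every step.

Seller's account: CNY 426417.67

DAP: the seller bears all costs to the named destination except import duty and clearance.
Seller's account: goods 421948.24 + export clearance 113.74 + origin terminal 300.34 + freight 1041.21 + insurance 495.43 + destination terminal 609.38 + delivery 1909.33 = 426417.67
Buyer's account: duty 5536.16 = 5536.16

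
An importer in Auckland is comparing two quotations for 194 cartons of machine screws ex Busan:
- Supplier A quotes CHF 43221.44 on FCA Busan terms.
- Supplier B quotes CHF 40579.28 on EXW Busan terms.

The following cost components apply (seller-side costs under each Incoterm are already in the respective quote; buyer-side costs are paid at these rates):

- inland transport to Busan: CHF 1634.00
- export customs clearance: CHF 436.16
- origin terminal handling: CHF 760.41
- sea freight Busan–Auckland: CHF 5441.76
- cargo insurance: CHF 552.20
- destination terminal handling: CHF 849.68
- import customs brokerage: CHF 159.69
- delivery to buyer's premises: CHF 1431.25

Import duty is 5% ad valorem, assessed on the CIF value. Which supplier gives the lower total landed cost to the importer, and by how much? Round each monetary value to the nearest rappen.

Supplier A (FCA):
CIF value = FCA price + origin terminal + freight + insurance = 43221.44 + 760.41 + 5441.76 + 552.20 = 49975.81
Import duty = 49975.81 × 5% = 2498.79
Buyer bears (A): 760.41 + 5441.76 + 552.20 + 849.68 + 159.69 + 1431.25 = 9194.99
Landed cost (A) = invoice 43221.44 + 9194.99 + duty 2498.79 = 54915.22
Supplier B (EXW):
CIF value = EXW price + inland to port + export clearance + origin terminal + freight + insurance = 40579.28 + 1634.00 + 436.16 + 760.41 + 5441.76 + 552.20 = 49403.81
Import duty = 49403.81 × 5% = 2470.19
Buyer bears (B): 1634.00 + 436.16 + 760.41 + 5441.76 + 552.20 + 849.68 + 159.69 + 1431.25 = 11265.15
Landed cost (B) = invoice 40579.28 + 11265.15 + duty 2470.19 = 54314.62
Difference = |54915.22 − 54314.62| = 600.60

Supplier B is cheaper by CHF 600.60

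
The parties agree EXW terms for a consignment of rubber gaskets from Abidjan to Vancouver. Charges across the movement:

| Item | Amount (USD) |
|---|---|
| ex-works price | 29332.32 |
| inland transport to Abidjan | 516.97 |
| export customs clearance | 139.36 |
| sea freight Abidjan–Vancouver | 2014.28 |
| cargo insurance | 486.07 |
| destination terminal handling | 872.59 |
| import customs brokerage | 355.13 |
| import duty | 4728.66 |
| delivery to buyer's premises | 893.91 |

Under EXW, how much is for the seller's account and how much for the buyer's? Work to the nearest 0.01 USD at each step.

EXW: the seller makes goods available at their premises; the buyer bears all onward costs.
Seller's account: goods 29332.32 = 29332.32
Buyer's account: inland to port 516.97 + export clearance 139.36 + freight 2014.28 + insurance 486.07 + destination terminal 872.59 + brokerage 355.13 + duty 4728.66 + delivery 893.91 = 10006.97

Seller: USD 29332.32; buyer: USD 10006.97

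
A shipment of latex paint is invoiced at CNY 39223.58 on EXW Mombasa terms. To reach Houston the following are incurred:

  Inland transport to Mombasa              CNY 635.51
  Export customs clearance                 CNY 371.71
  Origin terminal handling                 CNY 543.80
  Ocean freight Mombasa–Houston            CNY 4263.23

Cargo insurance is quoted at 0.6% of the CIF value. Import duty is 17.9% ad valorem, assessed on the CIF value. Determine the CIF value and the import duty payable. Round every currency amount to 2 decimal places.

Let C be the CIF value. C = EXW price + pre-shipment costs + freight + 0.6% × C
C − 0.6% × C = 39223.58 + 635.51 + 371.71 + 543.80 + 4263.23
0.994 × C = 45037.83
C = 45037.83 / 0.994 = 45309.69
Insurance premium = 0.6% × 45309.69 = 271.86
Import duty = 45309.69 × 17.9% = 8110.43

CIF value: CNY 45309.69; import duty: CNY 8110.43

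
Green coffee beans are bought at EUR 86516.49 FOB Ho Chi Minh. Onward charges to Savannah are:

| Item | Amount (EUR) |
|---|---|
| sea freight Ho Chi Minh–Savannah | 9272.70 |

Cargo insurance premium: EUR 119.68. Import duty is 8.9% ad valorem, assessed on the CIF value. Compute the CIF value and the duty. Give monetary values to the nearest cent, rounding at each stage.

CIF value: EUR 95908.87; import duty: EUR 8535.89

CIF = FOB price + freight + insurance
CIF = 86516.49 + 9272.70 + 119.68 = 95908.87
Import duty = 95908.87 × 8.9% = 8535.89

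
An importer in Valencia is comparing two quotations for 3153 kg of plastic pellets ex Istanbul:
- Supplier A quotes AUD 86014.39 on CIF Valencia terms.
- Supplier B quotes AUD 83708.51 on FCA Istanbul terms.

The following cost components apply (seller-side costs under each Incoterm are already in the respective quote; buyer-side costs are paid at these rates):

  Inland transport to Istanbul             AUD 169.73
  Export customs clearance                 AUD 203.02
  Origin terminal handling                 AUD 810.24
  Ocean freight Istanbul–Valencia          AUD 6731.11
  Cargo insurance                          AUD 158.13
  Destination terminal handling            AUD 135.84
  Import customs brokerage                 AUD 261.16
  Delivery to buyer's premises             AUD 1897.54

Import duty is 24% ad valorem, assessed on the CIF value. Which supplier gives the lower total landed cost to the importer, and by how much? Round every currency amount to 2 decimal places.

Supplier A (CIF):
The CIF price already equals the CIF value: 86014.39
Import duty = 86014.39 × 24% = 20643.45
Buyer bears (A): 135.84 + 261.16 + 1897.54 = 2294.54
Landed cost (A) = invoice 86014.39 + 2294.54 + duty 20643.45 = 108952.38
Supplier B (FCA):
CIF value = FCA price + origin terminal + freight + insurance = 83708.51 + 810.24 + 6731.11 + 158.13 = 91407.99
Import duty = 91407.99 × 24% = 21937.92
Buyer bears (B): 810.24 + 6731.11 + 158.13 + 135.84 + 261.16 + 1897.54 = 9994.02
Landed cost (B) = invoice 83708.51 + 9994.02 + duty 21937.92 = 115640.45
Difference = |108952.38 − 115640.45| = 6688.07

Supplier A is cheaper by AUD 6688.07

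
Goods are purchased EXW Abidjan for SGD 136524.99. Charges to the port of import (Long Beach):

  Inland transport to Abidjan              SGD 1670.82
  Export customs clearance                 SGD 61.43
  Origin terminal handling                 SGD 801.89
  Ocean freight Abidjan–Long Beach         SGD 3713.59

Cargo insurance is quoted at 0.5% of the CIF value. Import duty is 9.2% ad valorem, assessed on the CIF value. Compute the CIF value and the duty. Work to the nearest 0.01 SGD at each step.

Let C be the CIF value. C = EXW price + pre-shipment costs + freight + 0.5% × C
C − 0.5% × C = 136524.99 + 1670.82 + 61.43 + 801.89 + 3713.59
0.995 × C = 142772.72
C = 142772.72 / 0.995 = 143490.17
Insurance premium = 0.5% × 143490.17 = 717.45
Import duty = 143490.17 × 9.2% = 13201.10

CIF value: SGD 143490.17; import duty: SGD 13201.10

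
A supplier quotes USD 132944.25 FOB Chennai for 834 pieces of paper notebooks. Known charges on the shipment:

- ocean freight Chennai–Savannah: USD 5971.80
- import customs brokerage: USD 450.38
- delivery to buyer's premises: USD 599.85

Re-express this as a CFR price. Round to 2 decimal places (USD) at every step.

CFR price: USD 138916.05

Not relevant to the conversion: brokerage, delivery — on the buyer under both terms; not part of either seller's price.
From FOB to CFR, the seller additionally bears: freight.
CFR price = 132944.25 + 5971.80 = 138916.05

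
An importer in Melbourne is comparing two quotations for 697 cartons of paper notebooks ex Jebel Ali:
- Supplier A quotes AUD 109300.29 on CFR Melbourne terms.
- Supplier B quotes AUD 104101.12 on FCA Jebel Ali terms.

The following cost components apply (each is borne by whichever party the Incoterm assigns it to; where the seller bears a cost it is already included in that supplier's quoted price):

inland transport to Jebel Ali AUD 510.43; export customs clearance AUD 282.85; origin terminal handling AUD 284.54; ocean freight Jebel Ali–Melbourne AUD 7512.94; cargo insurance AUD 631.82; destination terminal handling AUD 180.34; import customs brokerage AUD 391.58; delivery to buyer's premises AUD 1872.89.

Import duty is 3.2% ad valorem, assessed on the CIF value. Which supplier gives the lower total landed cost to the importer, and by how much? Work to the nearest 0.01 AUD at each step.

Supplier A is cheaper by AUD 2681.45

Supplier A (CFR):
CIF value = CFR price + insurance = 109300.29 + 631.82 = 109932.11
Import duty = 109932.11 × 3.2% = 3517.83
Buyer bears (A): 631.82 + 180.34 + 391.58 + 1872.89 = 3076.63
Landed cost (A) = invoice 109300.29 + 3076.63 + duty 3517.83 = 115894.75
Supplier B (FCA):
CIF value = FCA price + origin terminal + freight + insurance = 104101.12 + 284.54 + 7512.94 + 631.82 = 112530.42
Import duty = 112530.42 × 3.2% = 3600.97
Buyer bears (B): 284.54 + 7512.94 + 631.82 + 180.34 + 391.58 + 1872.89 = 10874.11
Landed cost (B) = invoice 104101.12 + 10874.11 + duty 3600.97 = 118576.20
Difference = |115894.75 − 118576.20| = 2681.45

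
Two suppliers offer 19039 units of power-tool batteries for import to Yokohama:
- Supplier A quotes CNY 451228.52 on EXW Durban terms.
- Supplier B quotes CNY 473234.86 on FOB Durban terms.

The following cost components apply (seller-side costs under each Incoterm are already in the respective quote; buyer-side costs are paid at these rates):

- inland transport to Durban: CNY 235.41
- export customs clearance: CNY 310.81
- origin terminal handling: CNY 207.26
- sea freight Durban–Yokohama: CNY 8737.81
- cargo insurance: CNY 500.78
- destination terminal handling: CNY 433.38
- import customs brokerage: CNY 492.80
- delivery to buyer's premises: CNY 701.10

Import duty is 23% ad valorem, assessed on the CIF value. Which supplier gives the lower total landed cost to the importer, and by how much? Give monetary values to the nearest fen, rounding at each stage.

Supplier A (EXW):
CIF value = EXW price + inland to port + export clearance + origin terminal + freight + insurance = 451228.52 + 235.41 + 310.81 + 207.26 + 8737.81 + 500.78 = 461220.59
Import duty = 461220.59 × 23% = 106080.74
Buyer bears (A): 235.41 + 310.81 + 207.26 + 8737.81 + 500.78 + 433.38 + 492.80 + 701.10 = 11619.35
Landed cost (A) = invoice 451228.52 + 11619.35 + duty 106080.74 = 568928.61
Supplier B (FOB):
CIF value = FOB price + freight + insurance = 473234.86 + 8737.81 + 500.78 = 482473.45
Import duty = 482473.45 × 23% = 110968.89
Buyer bears (B): 8737.81 + 500.78 + 433.38 + 492.80 + 701.10 = 10865.87
Landed cost (B) = invoice 473234.86 + 10865.87 + duty 110968.89 = 595069.62
Difference = |568928.61 − 595069.62| = 26141.01

Supplier A is cheaper by CNY 26141.01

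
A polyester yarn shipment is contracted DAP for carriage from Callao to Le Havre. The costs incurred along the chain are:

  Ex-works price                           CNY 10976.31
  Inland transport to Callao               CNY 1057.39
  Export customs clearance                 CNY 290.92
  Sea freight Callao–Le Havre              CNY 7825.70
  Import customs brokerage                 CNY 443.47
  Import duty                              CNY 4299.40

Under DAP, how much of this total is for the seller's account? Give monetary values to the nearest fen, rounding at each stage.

DAP: the seller bears all costs to the named destination except import duty and clearance.
Seller's account: goods 10976.31 + inland to port 1057.39 + export clearance 290.92 + freight 7825.70 = 20150.32
Buyer's account: brokerage 443.47 + duty 4299.40 = 4742.87

Seller's account: CNY 20150.32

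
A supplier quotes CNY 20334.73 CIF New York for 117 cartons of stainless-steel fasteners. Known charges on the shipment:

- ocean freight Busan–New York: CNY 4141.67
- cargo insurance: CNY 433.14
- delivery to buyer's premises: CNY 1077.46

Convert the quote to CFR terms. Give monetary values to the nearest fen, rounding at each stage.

Not relevant to the conversion: freight — on the seller under both CIF and CFR; already in the CIF price and stays in the CFR price. delivery — on the buyer under both terms; not part of either seller's price.
From CIF to CFR, the seller no longer bears: insurance.
CFR price = 20334.73 − 433.14 = 19901.59

CFR price: CNY 19901.59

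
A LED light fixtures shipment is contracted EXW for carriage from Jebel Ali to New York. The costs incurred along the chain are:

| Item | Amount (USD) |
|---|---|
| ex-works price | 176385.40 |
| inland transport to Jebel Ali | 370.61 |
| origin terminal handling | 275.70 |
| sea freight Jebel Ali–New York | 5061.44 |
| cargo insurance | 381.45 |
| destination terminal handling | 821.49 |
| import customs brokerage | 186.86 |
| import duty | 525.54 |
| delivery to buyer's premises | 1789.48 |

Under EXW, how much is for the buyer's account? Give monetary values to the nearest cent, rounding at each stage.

Buyer's account: USD 9412.57

EXW: the seller makes goods available at their premises; the buyer bears all onward costs.
Seller's account: goods 176385.40 = 176385.40
Buyer's account: inland to port 370.61 + origin terminal 275.70 + freight 5061.44 + insurance 381.45 + destination terminal 821.49 + brokerage 186.86 + duty 525.54 + delivery 1789.48 = 9412.57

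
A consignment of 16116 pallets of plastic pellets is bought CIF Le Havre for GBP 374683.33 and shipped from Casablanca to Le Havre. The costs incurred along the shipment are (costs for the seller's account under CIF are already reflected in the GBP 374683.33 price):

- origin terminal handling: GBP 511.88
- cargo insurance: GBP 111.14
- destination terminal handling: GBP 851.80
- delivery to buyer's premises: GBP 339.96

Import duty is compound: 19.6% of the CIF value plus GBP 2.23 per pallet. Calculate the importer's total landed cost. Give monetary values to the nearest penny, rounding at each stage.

CIF: the seller pays costs through ocean freight and marine insurance to the destination port.
Already in the invoice (seller's account under CIF): origin terminal, insurance — exclude.
The CIF price already equals the CIF value: 374683.33
Ad valorem component: 374683.33 × 19.6% = 73437.93
Specific component: 16116 × 2.23 = 35938.68
Import duty = 73437.93 + 35938.68 = 109376.61
Buyer bears: destination terminal 851.80 + delivery 339.96 + duty 109376.61 = 110568.37
Landed cost = invoice 374683.33 + 110568.37 = 485251.70

Total landed cost: GBP 485251.70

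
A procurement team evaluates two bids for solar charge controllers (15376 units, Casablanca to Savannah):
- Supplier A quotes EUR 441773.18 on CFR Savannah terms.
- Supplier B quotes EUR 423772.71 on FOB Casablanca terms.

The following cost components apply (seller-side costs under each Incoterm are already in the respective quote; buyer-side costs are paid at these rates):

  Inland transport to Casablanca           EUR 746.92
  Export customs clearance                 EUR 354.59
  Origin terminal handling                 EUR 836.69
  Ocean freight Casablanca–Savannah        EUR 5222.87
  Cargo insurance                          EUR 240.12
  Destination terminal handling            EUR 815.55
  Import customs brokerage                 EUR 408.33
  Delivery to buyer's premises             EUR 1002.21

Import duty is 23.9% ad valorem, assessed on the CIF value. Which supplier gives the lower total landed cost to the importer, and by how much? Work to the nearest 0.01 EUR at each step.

Supplier B is cheaper by EUR 15831.45

Supplier A (CFR):
CIF value = CFR price + insurance = 441773.18 + 240.12 = 442013.30
Import duty = 442013.30 × 23.9% = 105641.18
Buyer bears (A): 240.12 + 815.55 + 408.33 + 1002.21 = 2466.21
Landed cost (A) = invoice 441773.18 + 2466.21 + duty 105641.18 = 549880.57
Supplier B (FOB):
CIF value = FOB price + freight + insurance = 423772.71 + 5222.87 + 240.12 = 429235.70
Import duty = 429235.70 × 23.9% = 102587.33
Buyer bears (B): 5222.87 + 240.12 + 815.55 + 408.33 + 1002.21 = 7689.08
Landed cost (B) = invoice 423772.71 + 7689.08 + duty 102587.33 = 534049.12
Difference = |549880.57 − 534049.12| = 15831.45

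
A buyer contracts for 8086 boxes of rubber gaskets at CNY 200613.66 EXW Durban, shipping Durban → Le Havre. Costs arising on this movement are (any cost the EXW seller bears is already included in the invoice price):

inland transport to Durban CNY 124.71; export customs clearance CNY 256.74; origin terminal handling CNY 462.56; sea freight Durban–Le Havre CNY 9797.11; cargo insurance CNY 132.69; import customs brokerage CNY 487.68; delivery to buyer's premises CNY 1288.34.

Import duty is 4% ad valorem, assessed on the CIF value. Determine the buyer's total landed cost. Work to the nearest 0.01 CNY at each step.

Total landed cost: CNY 221618.99

EXW: the seller makes goods available at their premises; the buyer bears all onward costs.
CIF value = EXW price + inland to port + export clearance + origin terminal + freight + insurance = 200613.66 + 124.71 + 256.74 + 462.56 + 9797.11 + 132.69 = 211387.47
Import duty = 211387.47 × 4% = 8455.50
Buyer bears: inland to port 124.71 + export clearance 256.74 + origin terminal 462.56 + freight 9797.11 + insurance 132.69 + brokerage 487.68 + delivery 1288.34 + duty 8455.50 = 21005.33
Landed cost = invoice 200613.66 + 21005.33 = 221618.99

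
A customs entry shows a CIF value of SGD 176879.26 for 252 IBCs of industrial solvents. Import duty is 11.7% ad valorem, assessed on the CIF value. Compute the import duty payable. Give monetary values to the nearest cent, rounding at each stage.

Import duty = 176879.26 × 11.7% = 20694.87

Import duty: SGD 20694.87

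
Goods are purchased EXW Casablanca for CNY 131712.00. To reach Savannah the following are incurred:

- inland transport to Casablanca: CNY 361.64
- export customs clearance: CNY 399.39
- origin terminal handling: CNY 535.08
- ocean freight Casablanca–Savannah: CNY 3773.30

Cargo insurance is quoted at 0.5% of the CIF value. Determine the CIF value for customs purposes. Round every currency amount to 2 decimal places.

Let C be the CIF value. C = EXW price + pre-shipment costs + freight + 0.5% × C
C − 0.5% × C = 131712.00 + 361.64 + 399.39 + 535.08 + 3773.30
0.995 × C = 136781.41
C = 136781.41 / 0.995 = 137468.75
Insurance premium = 0.5% × 137468.75 = 687.34

CIF value: CNY 137468.75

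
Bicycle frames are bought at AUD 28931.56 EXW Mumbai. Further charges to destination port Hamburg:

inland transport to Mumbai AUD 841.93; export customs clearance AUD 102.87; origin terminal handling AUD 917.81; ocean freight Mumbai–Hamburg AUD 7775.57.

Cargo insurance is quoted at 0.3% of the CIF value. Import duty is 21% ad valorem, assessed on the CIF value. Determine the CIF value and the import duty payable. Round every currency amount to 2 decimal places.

CIF value: AUD 38685.80; import duty: AUD 8124.02

Let C be the CIF value. C = EXW price + pre-shipment costs + freight + 0.3% × C
C − 0.3% × C = 28931.56 + 841.93 + 102.87 + 917.81 + 7775.57
0.997 × C = 38569.74
C = 38569.74 / 0.997 = 38685.80
Insurance premium = 0.3% × 38685.80 = 116.06
Import duty = 38685.80 × 21% = 8124.02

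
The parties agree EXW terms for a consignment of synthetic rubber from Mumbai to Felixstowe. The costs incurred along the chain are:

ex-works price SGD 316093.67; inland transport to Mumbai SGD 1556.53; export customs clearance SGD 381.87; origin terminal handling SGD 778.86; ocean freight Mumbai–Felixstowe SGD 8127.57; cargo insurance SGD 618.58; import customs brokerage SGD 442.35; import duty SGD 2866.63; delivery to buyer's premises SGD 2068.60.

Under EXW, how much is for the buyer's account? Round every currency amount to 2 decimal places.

Buyer's account: SGD 16840.99

EXW: the seller makes goods available at their premises; the buyer bears all onward costs.
Seller's account: goods 316093.67 = 316093.67
Buyer's account: inland to port 1556.53 + export clearance 381.87 + origin terminal 778.86 + freight 8127.57 + insurance 618.58 + brokerage 442.35 + duty 2866.63 + delivery 2068.60 = 16840.99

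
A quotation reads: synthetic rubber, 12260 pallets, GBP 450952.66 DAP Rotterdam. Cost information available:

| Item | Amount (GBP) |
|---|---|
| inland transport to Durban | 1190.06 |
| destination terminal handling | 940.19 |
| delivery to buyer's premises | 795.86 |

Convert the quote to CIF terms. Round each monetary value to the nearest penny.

CIF price: GBP 449216.61

Not relevant to the conversion: inland to port — on the seller under both DAP and CIF; already in the DAP price and stays in the CIF price.
From DAP to CIF, the seller no longer bears: destination terminal, delivery.
CIF price = 450952.66 − 940.19 − 795.86 = 449216.61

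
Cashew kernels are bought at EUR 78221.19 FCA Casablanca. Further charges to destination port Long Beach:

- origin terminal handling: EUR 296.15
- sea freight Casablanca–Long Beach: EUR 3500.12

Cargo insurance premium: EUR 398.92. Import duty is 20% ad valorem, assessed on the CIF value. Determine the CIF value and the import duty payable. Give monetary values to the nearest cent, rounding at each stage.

CIF = FCA price + pre-shipment costs + freight + insurance
CIF = 78221.19 + 296.15 + 3500.12 + 398.92 = 82416.38
Import duty = 82416.38 × 20% = 16483.28

CIF value: EUR 82416.38; import duty: EUR 16483.28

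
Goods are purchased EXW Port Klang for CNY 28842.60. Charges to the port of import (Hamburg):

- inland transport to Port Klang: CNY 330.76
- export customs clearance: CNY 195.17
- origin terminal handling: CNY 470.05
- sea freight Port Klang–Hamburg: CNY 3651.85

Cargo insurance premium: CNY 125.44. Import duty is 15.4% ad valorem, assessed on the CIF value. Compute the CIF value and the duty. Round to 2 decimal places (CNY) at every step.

CIF = EXW price + pre-shipment costs + freight + insurance
CIF = 28842.60 + 330.76 + 195.17 + 470.05 + 3651.85 + 125.44 = 33615.87
Import duty = 33615.87 × 15.4% = 5176.84

CIF value: CNY 33615.87; import duty: CNY 5176.84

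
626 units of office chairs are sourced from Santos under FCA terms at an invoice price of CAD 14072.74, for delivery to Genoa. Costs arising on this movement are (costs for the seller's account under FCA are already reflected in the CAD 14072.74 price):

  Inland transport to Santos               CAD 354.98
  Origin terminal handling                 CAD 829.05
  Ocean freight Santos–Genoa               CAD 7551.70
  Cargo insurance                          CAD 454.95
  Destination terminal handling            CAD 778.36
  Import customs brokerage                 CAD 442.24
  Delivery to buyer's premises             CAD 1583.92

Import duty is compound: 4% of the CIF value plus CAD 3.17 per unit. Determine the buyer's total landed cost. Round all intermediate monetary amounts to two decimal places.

FCA: the seller delivers export-cleared goods to the carrier; the buyer bears costs from that point.
Already in the invoice (seller's account under FCA): inland to port — exclude.
CIF value = FCA price + origin terminal + freight + insurance = 14072.74 + 829.05 + 7551.70 + 454.95 = 22908.44
Ad valorem component: 22908.44 × 4% = 916.34
Specific component: 626 × 3.17 = 1984.42
Import duty = 916.34 + 1984.42 = 2900.76
Buyer bears: origin terminal 829.05 + freight 7551.70 + insurance 454.95 + destination terminal 778.36 + brokerage 442.24 + delivery 1583.92 + duty 2900.76 = 14540.98
Landed cost = invoice 14072.74 + 14540.98 = 28613.72

Total landed cost: CAD 28613.72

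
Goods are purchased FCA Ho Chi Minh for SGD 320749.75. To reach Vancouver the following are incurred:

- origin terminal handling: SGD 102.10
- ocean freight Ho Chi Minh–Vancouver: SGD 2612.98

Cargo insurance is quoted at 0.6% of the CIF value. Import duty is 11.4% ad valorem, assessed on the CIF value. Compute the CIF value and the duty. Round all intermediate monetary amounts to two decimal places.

CIF value: SGD 325417.33; import duty: SGD 37097.58

Let C be the CIF value. C = FCA price + pre-shipment costs + freight + 0.6% × C
C − 0.6% × C = 320749.75 + 102.10 + 2612.98
0.994 × C = 323464.83
C = 323464.83 / 0.994 = 325417.33
Insurance premium = 0.6% × 325417.33 = 1952.50
Import duty = 325417.33 × 11.4% = 37097.58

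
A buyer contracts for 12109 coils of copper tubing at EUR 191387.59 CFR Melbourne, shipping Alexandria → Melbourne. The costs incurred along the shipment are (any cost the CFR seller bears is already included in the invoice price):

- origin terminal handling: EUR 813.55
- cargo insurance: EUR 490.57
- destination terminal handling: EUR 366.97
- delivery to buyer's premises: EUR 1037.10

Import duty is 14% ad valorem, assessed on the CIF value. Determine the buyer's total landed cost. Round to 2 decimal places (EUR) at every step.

Total landed cost: EUR 220145.17

CFR: the seller pays costs through ocean freight to the destination port, but not insurance.
Already in the invoice (seller's account under CFR): origin terminal — exclude.
CIF value = CFR price + insurance = 191387.59 + 490.57 = 191878.16
Import duty = 191878.16 × 14% = 26862.94
Buyer bears: insurance 490.57 + destination terminal 366.97 + delivery 1037.10 + duty 26862.94 = 28757.58
Landed cost = invoice 191387.59 + 28757.58 = 220145.17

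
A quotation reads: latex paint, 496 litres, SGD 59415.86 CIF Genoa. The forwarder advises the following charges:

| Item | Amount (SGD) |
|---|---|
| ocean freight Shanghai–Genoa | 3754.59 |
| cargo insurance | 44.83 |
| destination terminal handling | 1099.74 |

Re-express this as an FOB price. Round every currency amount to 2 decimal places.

Not relevant to the conversion: destination terminal — on the buyer under both terms; not part of either seller's price.
From CIF to FOB, the seller no longer bears: freight, insurance.
FOB price = 59415.86 − 3754.59 − 44.83 = 55616.44

FOB price: SGD 55616.44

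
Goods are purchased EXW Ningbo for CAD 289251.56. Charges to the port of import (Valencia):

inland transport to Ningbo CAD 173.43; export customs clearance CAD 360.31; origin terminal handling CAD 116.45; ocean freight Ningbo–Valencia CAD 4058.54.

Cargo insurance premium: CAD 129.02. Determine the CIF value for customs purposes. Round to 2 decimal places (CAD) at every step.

CIF value: CAD 294089.31

CIF = EXW price + pre-shipment costs + freight + insurance
CIF = 289251.56 + 173.43 + 360.31 + 116.45 + 4058.54 + 129.02 = 294089.31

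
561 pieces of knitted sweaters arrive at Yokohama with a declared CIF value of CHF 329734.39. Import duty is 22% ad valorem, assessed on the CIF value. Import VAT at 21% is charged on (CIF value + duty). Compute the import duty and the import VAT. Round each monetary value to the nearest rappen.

Import duty = 329734.39 × 22% = 72541.57
VAT base = CIF + duty = 329734.39 + 72541.57 = 402275.96
Import VAT = 402275.96 × 21% = 84477.95

Import duty: CHF 72541.57; import VAT: CHF 84477.95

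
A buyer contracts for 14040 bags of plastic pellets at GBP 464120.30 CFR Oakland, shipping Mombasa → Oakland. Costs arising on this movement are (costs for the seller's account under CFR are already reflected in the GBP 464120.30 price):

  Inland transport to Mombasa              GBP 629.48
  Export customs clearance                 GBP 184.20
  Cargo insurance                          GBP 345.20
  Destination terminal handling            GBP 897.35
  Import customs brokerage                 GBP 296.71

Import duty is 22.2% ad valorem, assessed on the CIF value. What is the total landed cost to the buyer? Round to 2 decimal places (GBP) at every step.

CFR: the seller pays costs through ocean freight to the destination port, but not insurance.
Already in the invoice (seller's account under CFR): inland to port, export clearance — exclude.
CIF value = CFR price + insurance = 464120.30 + 345.20 = 464465.50
Import duty = 464465.50 × 22.2% = 103111.34
Buyer bears: insurance 345.20 + destination terminal 897.35 + brokerage 296.71 + duty 103111.34 = 104650.60
Landed cost = invoice 464120.30 + 104650.60 = 568770.90

Total landed cost: GBP 568770.90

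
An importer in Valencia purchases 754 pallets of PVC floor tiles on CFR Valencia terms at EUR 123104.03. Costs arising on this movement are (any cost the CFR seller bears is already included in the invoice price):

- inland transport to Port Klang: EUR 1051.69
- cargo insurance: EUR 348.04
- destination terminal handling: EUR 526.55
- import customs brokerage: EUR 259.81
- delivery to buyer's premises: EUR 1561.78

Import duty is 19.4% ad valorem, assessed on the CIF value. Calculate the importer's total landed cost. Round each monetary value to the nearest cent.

CFR: the seller pays costs through ocean freight to the destination port, but not insurance.
Already in the invoice (seller's account under CFR): inland to port — exclude.
CIF value = CFR price + insurance = 123104.03 + 348.04 = 123452.07
Import duty = 123452.07 × 19.4% = 23949.70
Buyer bears: insurance 348.04 + destination terminal 526.55 + brokerage 259.81 + delivery 1561.78 + duty 23949.70 = 26645.88
Landed cost = invoice 123104.03 + 26645.88 = 149749.91

Total landed cost: EUR 149749.91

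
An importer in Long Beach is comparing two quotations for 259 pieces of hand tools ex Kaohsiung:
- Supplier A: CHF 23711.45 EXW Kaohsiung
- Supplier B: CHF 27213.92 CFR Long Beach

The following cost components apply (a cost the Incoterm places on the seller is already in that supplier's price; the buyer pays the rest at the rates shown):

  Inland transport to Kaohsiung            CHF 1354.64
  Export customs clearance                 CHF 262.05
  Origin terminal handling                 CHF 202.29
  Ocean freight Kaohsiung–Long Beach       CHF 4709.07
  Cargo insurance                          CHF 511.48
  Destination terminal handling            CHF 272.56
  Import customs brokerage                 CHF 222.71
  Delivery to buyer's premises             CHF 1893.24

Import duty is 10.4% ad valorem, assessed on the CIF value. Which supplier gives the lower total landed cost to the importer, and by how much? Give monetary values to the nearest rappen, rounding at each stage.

Supplier A (EXW):
CIF value = EXW price + inland to port + export clearance + origin terminal + freight + insurance = 23711.45 + 1354.64 + 262.05 + 202.29 + 4709.07 + 511.48 = 30750.98
Import duty = 30750.98 × 10.4% = 3198.10
Buyer bears (A): 1354.64 + 262.05 + 202.29 + 4709.07 + 511.48 + 272.56 + 222.71 + 1893.24 = 9428.04
Landed cost (A) = invoice 23711.45 + 9428.04 + duty 3198.10 = 36337.59
Supplier B (CFR):
CIF value = CFR price + insurance = 27213.92 + 511.48 = 27725.40
Import duty = 27725.40 × 10.4% = 2883.44
Buyer bears (B): 511.48 + 272.56 + 222.71 + 1893.24 = 2899.99
Landed cost (B) = invoice 27213.92 + 2899.99 + duty 2883.44 = 32997.35
Difference = |36337.59 − 32997.35| = 3340.24

Supplier B is cheaper by CHF 3340.24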